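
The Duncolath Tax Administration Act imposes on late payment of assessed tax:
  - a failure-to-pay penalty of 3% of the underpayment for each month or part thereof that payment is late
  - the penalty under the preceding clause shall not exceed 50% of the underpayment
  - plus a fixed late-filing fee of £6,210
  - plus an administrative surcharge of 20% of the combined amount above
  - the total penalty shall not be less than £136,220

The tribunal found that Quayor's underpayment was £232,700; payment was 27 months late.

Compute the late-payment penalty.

Accrued rate: 3% × 27 = 81%, capped at 50% → 50%
Failure-to-pay penalty: 50% of £232,700 = £116,350
Penalty before surcharge: £116,350 + £6,210 = £122,560
Administrative surcharge: 20% of £122,560 = £24,512
Total penalty: £122,560 + £24,512 = £147,072
Minimum £136,220: £147,072 meets the minimum, no increase.

£147,072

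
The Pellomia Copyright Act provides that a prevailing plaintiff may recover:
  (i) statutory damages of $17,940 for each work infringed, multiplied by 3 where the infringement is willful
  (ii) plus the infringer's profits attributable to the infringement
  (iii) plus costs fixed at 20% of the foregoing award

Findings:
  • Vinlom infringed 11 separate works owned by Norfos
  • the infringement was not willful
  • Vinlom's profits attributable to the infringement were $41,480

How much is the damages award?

Statutory damages: 11 × $17,940 = $197,340
Infringement not willful: no ×3 enhancement.
Combined award: $197,340 + $41,480 = $238,820
Costs: 20% of $238,820 = $47,764
Award plus costs: $238,820 + $47,764 = $286,584

$286,584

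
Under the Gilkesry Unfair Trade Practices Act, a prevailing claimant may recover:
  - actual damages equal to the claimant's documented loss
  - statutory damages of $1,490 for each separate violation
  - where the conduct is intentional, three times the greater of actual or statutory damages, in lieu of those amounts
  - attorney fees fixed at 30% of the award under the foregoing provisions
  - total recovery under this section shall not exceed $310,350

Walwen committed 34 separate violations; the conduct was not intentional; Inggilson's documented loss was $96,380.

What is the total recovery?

$191,152

Statutory damages: 34 × $1,490 = $50,660
Conduct not intentional: the in-lieu enhancement does not apply.
Actual plus statutory damages: $96,380 + $50,660 = $147,040
Attorney fees: 30% of $147,040 = $44,112
Total before cap: $147,040 + $44,112 = $191,152
Cap at $310,350: $191,152 is within the cap, no reduction.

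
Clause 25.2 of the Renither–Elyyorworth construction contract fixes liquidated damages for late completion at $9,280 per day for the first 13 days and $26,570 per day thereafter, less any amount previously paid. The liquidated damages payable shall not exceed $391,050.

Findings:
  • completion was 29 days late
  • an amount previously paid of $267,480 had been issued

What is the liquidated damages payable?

First 13 days: 13 × $9,280 = $120,640
Remaining days: (29 − 13) × $26,570 = $425,120
Accrued per-day damages: $120,640 + $425,120 = $545,760
Less amount previously paid: $545,760 − $267,480 = $278,280
Cap at $391,050: $278,280 is within the cap, no reduction.

$278,280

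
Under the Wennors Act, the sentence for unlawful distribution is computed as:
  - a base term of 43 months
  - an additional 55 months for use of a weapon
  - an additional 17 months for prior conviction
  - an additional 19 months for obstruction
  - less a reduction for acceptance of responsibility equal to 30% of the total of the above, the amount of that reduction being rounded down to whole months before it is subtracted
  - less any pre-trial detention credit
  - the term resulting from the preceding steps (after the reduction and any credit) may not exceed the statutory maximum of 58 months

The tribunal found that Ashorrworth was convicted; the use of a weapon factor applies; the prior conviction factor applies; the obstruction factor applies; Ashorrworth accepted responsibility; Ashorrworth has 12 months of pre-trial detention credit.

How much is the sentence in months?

58 months

Use of a weapon enhancement: +55 months
Prior conviction enhancement: +17 months
Obstruction enhancement: +19 months
Adjusted term: 43 months + 55 months + 17 months + 19 months = 134 months
Acceptance of responsibility reduction: 30% of 134 months = 40 months (rounded down)
After reduction: 134 − 40 = 94 months
Less pre-trial detention credit: 94 months − 12 months = 82 months
Cap at 58 months: 82 months exceeds the cap → 58 months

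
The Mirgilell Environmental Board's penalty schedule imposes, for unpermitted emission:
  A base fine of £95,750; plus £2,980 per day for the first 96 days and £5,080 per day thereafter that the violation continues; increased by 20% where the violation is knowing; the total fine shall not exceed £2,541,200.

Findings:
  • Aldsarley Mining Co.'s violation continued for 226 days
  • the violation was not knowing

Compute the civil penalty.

First 96 days: 96 × £2,980 = £286,080
Remaining days: (226 − 96) × £5,080 = £660,400
Per-day component: £286,080 + £660,400 = £946,480
Base plus per-day: £95,750 + £946,480 = £1,042,230
The violation was not knowing: no 20% increase.
Cap at £2,541,200: £1,042,230 is within the cap, no reduction.

£1,042,230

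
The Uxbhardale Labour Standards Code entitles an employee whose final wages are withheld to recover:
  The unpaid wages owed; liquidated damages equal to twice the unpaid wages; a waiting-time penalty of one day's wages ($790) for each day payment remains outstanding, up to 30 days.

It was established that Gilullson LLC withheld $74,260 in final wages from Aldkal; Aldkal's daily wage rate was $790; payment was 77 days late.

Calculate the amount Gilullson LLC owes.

Doubled: 2 × $74,260 = $148,520
Penalty days: min(77, 30) = 30
Waiting-time penalty: 30 × $790 = $23,700
Total award: $74,260 + $148,520 + $23,700 = $246,480

$246,480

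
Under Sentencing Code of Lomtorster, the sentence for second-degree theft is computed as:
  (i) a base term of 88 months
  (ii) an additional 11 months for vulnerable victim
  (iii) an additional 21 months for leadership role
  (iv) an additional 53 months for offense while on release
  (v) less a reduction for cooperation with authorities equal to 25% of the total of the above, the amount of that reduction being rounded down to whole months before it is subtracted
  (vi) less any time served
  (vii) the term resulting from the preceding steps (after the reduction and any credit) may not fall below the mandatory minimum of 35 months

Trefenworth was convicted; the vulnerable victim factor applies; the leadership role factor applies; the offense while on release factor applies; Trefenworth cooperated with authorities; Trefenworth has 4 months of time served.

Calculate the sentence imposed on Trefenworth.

126 months

Vulnerable victim enhancement: +11 months
Leadership role enhancement: +21 months
Offense while on release enhancement: +53 months
Adjusted term: 88 months + 11 months + 21 months + 53 months = 173 months
Cooperation with authorities reduction: 25% of 173 months = 43 months (rounded down)
After reduction: 173 − 43 = 130 months
Less time served: 130 months − 4 months = 126 months
Minimum 35 months: 126 months meets the minimum, no increase.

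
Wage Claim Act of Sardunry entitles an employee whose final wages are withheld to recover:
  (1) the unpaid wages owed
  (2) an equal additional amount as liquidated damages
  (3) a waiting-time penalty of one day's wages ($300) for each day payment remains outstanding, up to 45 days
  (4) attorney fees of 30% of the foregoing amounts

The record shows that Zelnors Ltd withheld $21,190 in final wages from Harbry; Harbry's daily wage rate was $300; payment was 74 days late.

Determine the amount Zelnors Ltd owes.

Total award: $72,644

Liquidated damages (equal amount): $21,190
Penalty days: min(74, 45) = 45
Waiting-time penalty: 45 × $300 = $13,500
Subtotal: $21,190 + $21,190 + $13,500 = $55,880
Attorney fees: 30% of $55,880 = $16,764
Total award: $55,880 + $16,764 = $72,644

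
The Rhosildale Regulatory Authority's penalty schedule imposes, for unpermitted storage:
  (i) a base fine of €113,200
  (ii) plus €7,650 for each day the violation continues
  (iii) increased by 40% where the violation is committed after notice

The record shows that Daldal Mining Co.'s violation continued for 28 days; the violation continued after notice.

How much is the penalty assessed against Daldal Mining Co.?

Per-day component: 28 × €7,650 = €214,200
Base plus per-day: €113,200 + €214,200 = €327,400
Enhancement: 40% of €327,400 = €130,960
Enhanced fine: €327,400 + €130,960 = €458,360

€458,360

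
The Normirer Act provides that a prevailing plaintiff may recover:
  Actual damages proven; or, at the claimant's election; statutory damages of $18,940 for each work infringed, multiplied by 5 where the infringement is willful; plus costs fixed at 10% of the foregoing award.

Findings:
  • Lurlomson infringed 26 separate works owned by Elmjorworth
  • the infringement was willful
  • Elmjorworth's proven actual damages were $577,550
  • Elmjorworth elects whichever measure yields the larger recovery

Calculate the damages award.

$2,708,420

Statutory damages: 26 × $18,940 = $492,440
Multiplied by 5: 5 × $492,440 = $2,462,200
Greater of actual damages ($577,550) or enhanced statutory damages ($2,462,200): $2,462,200
Costs: 10% of $2,462,200 = $246,220
Award plus costs: $2,462,200 + $246,220 = $2,708,420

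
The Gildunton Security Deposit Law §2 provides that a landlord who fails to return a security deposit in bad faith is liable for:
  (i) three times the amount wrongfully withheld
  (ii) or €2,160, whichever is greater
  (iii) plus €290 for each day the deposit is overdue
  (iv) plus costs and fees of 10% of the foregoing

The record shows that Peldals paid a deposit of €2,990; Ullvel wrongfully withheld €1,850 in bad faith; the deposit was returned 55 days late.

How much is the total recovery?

€23,650

Trebled: 3 × €1,850 = €5,550
Minimum €2,160: €5,550 meets the minimum, no increase.
Late-return penalty: 55 × €290 = €15,950
Damages plus late penalty: €5,550 + €15,950 = €21,500
Costs and fees: 10% of €21,500 = €2,150
Total recovery: €21,500 + €2,150 = €23,650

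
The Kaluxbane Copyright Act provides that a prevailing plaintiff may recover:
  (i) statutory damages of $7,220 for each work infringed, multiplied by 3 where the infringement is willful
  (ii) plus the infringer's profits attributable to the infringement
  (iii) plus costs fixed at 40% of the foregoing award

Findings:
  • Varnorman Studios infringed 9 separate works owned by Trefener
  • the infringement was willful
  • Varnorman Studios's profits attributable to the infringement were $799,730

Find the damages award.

$1,392,538

Statutory damages: 9 × $7,220 = $64,980
Trebled: 3 × $64,980 = $194,940
Combined award: $194,940 + $799,730 = $994,670
Costs: 40% of $994,670 = $397,868
Award plus costs: $994,670 + $397,868 = $1,392,538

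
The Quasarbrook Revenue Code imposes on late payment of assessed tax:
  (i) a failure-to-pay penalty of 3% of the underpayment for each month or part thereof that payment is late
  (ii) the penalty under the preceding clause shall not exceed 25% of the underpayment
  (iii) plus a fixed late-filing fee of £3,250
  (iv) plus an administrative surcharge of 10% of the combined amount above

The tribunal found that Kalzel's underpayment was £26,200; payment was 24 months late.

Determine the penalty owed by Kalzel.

£10,780

Accrued rate: 3% × 24 = 72%, capped at 25% → 25%
Failure-to-pay penalty: 25% of £26,200 = £6,550
Penalty before surcharge: £6,550 + £3,250 = £9,800
Administrative surcharge: 10% of £9,800 = £980
Total penalty: £9,800 + £980 = £10,780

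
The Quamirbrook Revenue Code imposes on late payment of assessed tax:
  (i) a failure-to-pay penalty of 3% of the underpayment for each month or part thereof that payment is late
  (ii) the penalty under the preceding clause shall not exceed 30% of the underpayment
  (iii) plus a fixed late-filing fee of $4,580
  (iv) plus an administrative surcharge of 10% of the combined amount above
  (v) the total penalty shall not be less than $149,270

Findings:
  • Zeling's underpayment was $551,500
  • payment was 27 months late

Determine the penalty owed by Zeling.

$187,033

Accrued rate: 3% × 27 = 81%, capped at 30% → 30%
Failure-to-pay penalty: 30% of $551,500 = $165,450
Penalty before surcharge: $165,450 + $4,580 = $170,030
Administrative surcharge: 10% of $170,030 = $17,003
Total penalty: $170,030 + $17,003 = $187,033
Minimum $149,270: $187,033 meets the minimum, no increase.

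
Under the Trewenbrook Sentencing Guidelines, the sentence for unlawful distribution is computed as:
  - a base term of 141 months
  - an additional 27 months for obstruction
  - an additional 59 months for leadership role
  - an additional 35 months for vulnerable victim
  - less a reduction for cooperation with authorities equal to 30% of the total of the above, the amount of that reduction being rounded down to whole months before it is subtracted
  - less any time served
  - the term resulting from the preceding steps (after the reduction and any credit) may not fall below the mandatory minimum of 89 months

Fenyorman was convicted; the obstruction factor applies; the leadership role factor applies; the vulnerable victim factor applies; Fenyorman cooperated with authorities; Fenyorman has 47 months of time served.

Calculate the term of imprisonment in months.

Obstruction enhancement: +27 months
Leadership role enhancement: +59 months
Vulnerable victim enhancement: +35 months
Adjusted term: 141 months + 27 months + 59 months + 35 months = 262 months
Cooperation with authorities reduction: 30% of 262 months = 78 months (rounded down)
After reduction: 262 − 78 = 184 months
Less time served: 184 months − 47 months = 137 months
Minimum 89 months: 137 months meets the minimum, no increase.

Sentence: 137 months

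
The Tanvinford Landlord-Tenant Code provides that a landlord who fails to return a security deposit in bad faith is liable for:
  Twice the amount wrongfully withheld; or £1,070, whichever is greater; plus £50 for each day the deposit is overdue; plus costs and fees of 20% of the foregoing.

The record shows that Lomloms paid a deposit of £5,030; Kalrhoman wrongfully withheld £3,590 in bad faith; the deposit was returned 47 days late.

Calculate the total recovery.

Doubled: 2 × £3,590 = £7,180
Minimum £1,070: £7,180 meets the minimum, no increase.
Late-return penalty: 47 × £50 = £2,350
Damages plus late penalty: £7,180 + £2,350 = £9,530
Costs and fees: 20% of £9,530 = £1,906
Total recovery: £9,530 + £1,906 = £11,436

£11,436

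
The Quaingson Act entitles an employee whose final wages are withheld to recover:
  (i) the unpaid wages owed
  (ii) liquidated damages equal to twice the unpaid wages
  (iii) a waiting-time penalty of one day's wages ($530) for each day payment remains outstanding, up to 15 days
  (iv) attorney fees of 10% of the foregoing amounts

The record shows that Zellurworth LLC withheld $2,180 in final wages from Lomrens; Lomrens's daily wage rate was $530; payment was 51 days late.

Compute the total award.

Doubled: 2 × $2,180 = $4,360
Penalty days: min(51, 15) = 15
Waiting-time penalty: 15 × $530 = $7,950
Subtotal: $2,180 + $4,360 + $7,950 = $14,490
Attorney fees: 10% of $14,490 = $1,449
Total award: $14,490 + $1,449 = $15,939

$15,939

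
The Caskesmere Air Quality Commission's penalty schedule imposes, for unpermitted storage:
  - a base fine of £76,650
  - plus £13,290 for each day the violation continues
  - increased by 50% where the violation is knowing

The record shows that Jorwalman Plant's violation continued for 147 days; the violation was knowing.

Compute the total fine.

£3,045,420

Per-day component: 147 × £13,290 = £1,953,630
Base plus per-day: £76,650 + £1,953,630 = £2,030,280
Enhancement: 50% of £2,030,280 = £1,015,140
Enhanced fine: £2,030,280 + £1,015,140 = £3,045,420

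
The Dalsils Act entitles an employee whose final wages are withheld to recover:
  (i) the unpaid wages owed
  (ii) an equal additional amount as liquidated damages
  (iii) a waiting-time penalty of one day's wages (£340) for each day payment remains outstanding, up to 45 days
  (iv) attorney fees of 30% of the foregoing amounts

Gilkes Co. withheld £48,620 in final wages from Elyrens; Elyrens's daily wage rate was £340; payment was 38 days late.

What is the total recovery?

Liquidated damages (equal amount): £48,620
Penalty days: min(38, 45) = 38
Waiting-time penalty: 38 × £340 = £12,920
Subtotal: £48,620 + £48,620 + £12,920 = £110,160
Attorney fees: 30% of £110,160 = £33,048
Total award: £110,160 + £33,048 = £143,208

£143,208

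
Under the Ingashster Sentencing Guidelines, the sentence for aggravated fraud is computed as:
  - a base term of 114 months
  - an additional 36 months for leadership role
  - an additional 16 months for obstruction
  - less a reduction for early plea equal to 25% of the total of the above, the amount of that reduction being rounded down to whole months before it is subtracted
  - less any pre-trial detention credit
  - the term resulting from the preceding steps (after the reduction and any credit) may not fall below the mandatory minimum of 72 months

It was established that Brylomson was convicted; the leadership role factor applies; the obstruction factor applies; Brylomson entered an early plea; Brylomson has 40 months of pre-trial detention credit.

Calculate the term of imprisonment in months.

Leadership role enhancement: +36 months
Obstruction enhancement: +16 months
Adjusted term: 114 months + 36 months + 16 months = 166 months
Early plea reduction: 25% of 166 months = 41 months (rounded down)
After reduction: 166 − 41 = 125 months
Less pre-trial detention credit: 125 months − 40 months = 85 months
Minimum 72 months: 85 months meets the minimum, no increase.

85 months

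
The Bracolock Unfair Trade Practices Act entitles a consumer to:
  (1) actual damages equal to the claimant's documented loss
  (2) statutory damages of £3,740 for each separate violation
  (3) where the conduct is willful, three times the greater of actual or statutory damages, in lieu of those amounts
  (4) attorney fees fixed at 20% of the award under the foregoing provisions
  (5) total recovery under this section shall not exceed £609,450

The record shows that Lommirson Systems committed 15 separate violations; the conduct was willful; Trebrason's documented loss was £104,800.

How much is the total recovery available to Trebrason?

Statutory damages: 15 × £3,740 = £56,100
Greater of actual damages (£104,800) or statutory damages (£56,100): £104,800
Trebled: 3 × £104,800 = £314,400
Attorney fees: 20% of £314,400 = £62,880
Total before cap: £314,400 + £62,880 = £377,280
Cap at £609,450: £377,280 is within the cap, no reduction.

£377,280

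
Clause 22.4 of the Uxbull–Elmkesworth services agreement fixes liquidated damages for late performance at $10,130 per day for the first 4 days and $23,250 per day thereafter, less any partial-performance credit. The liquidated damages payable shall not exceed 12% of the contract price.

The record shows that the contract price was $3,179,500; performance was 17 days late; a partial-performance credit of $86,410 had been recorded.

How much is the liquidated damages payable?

Liquidated damages: $256,360

First 4 days: 4 × $10,130 = $40,520
Remaining days: (17 − 4) × $23,250 = $302,250
Accrued per-day damages: $40,520 + $302,250 = $342,770
Less partial-performance credit: $342,770 − $86,410 = $256,360
Cap: 12% of $3,179,500 = $381,540
Cap at $381,540: $256,360 is within the cap, no reduction.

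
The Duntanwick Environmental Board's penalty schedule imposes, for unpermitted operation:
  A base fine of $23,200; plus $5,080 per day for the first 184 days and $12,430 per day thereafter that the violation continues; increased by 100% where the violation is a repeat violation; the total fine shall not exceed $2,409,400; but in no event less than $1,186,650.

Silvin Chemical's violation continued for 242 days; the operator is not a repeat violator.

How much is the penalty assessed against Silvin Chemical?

$1,678,860

First 184 days: 184 × $5,080 = $934,720
Remaining days: (242 − 184) × $12,430 = $720,940
Per-day component: $934,720 + $720,940 = $1,655,660
Base plus per-day: $23,200 + $1,655,660 = $1,678,860
The operator is not a repeat violator: no 100% increase.
Cap at $2,409,400: $1,678,860 is within the cap, no reduction.
Minimum $1,186,650: $1,678,860 meets the minimum, no increase.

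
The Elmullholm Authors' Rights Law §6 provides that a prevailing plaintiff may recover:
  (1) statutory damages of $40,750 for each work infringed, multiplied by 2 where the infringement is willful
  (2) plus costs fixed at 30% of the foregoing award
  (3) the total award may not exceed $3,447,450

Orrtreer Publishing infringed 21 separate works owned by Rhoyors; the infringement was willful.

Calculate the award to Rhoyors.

$2,224,950

Statutory damages: 21 × $40,750 = $855,750
Doubled: 2 × $855,750 = $1,711,500
Costs: 30% of $1,711,500 = $513,450
Award plus costs: $1,711,500 + $513,450 = $2,224,950
Cap at $3,447,450: $2,224,950 is within the cap, no reduction.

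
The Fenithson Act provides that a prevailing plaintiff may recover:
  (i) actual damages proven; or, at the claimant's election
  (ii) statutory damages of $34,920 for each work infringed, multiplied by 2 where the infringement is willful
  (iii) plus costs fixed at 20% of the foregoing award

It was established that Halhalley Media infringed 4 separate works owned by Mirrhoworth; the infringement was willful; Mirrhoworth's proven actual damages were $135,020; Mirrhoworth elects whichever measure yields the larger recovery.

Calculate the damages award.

Statutory damages: 4 × $34,920 = $139,680
Doubled: 2 × $139,680 = $279,360
Greater of actual damages ($135,020) or enhanced statutory damages ($279,360): $279,360
Costs: 20% of $279,360 = $55,872
Award plus costs: $279,360 + $55,872 = $335,232

Award: $335,232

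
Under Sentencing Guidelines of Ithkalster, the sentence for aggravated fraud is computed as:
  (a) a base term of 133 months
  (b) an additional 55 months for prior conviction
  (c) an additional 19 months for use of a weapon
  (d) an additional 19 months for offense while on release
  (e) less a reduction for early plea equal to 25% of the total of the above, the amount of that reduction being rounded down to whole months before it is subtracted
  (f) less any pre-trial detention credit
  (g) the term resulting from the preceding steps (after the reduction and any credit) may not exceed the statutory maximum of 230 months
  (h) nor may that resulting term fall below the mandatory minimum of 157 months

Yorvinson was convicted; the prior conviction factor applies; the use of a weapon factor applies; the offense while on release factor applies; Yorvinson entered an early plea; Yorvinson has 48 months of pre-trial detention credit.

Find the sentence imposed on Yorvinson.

Sentence: 157 months

Prior conviction enhancement: +55 months
Use of a weapon enhancement: +19 months
Offense while on release enhancement: +19 months
Adjusted term: 133 months + 55 months + 19 months + 19 months = 226 months
Early plea reduction: 25% of 226 months = 56 months (rounded down)
After reduction: 226 − 56 = 170 months
Less pre-trial detention credit: 170 months − 48 months = 122 months
Cap at 230 months: 122 months is within the cap, no reduction.
Minimum 157 months: 122 months is below the minimum → 157 months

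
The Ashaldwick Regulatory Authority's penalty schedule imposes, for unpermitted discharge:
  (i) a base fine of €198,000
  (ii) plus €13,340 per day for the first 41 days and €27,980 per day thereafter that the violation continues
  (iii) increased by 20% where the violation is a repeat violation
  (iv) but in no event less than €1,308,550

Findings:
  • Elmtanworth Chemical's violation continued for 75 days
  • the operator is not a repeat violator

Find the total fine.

First 41 days: 41 × €13,340 = €546,940
Remaining days: (75 − 41) × €27,980 = €951,320
Per-day component: €546,940 + €951,320 = €1,498,260
Base plus per-day: €198,000 + €1,498,260 = €1,696,260
The operator is not a repeat violator: no 20% increase.
Minimum €1,308,550: €1,696,260 meets the minimum, no increase.

€1,696,260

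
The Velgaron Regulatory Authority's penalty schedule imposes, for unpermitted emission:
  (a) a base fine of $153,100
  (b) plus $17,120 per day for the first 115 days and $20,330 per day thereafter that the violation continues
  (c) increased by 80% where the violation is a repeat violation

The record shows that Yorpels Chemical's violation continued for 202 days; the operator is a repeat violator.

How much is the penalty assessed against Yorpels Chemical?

$7,003,098

First 115 days: 115 × $17,120 = $1,968,800
Remaining days: (202 − 115) × $20,330 = $1,768,710
Per-day component: $1,968,800 + $1,768,710 = $3,737,510
Base plus per-day: $153,100 + $3,737,510 = $3,890,610
Enhancement: 80% of $3,890,610 = $3,112,488
Enhanced fine: $3,890,610 + $3,112,488 = $7,003,098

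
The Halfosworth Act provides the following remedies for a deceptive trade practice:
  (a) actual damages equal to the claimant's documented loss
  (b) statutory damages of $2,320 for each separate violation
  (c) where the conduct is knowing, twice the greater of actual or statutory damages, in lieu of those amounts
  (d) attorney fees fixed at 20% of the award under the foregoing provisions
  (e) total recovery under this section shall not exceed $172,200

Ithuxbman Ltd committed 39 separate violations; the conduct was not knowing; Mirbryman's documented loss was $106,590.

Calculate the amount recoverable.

Statutory damages: 39 × $2,320 = $90,480
Conduct not knowing: the in-lieu enhancement does not apply.
Actual plus statutory damages: $106,590 + $90,480 = $197,070
Attorney fees: 20% of $197,070 = $39,414
Total before cap: $197,070 + $39,414 = $236,484
Cap at $172,200: $236,484 exceeds the cap → $172,200

$172,200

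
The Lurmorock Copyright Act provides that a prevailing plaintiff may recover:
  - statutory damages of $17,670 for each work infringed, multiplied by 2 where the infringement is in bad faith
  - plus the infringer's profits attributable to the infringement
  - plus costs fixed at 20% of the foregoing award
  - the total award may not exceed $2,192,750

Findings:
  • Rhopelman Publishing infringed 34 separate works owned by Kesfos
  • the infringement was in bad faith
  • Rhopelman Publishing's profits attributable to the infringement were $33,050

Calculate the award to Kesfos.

$1,481,532

Statutory damages: 34 × $17,670 = $600,780
Doubled: 2 × $600,780 = $1,201,560
Combined award: $1,201,560 + $33,050 = $1,234,610
Costs: 20% of $1,234,610 = $246,922
Award plus costs: $1,234,610 + $246,922 = $1,481,532
Cap at $2,192,750: $1,481,532 is within the cap, no reduction.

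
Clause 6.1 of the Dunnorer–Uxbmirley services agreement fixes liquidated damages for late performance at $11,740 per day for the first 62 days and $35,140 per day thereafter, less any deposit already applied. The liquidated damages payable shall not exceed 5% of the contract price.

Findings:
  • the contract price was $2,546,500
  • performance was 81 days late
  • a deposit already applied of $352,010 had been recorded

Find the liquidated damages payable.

First 62 days: 62 × $11,740 = $727,880
Remaining days: (81 − 62) × $35,140 = $667,660
Accrued per-day damages: $727,880 + $667,660 = $1,395,540
Less deposit already applied: $1,395,540 − $352,010 = $1,043,530
Cap: 5% of $2,546,500 = $127,325
Cap at $127,325: $1,043,530 exceeds the cap → $127,325

$127,325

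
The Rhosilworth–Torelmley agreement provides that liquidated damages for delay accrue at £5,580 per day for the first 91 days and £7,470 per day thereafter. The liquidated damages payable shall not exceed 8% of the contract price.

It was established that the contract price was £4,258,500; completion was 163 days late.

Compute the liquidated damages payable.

£340,680

First 91 days: 91 × £5,580 = £507,780
Remaining days: (163 − 91) × £7,470 = £537,840
Accrued per-day damages: £507,780 + £537,840 = £1,045,620
Cap: 8% of £4,258,500 = £340,680
Cap at £340,680: £1,045,620 exceeds the cap → £340,680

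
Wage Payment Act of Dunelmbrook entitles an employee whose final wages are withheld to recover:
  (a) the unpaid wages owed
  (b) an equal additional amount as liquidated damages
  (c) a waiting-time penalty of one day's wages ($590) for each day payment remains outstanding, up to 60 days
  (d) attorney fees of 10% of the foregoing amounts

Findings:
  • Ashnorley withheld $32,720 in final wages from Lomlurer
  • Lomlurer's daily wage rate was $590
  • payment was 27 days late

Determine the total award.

Liquidated damages (equal amount): $32,720
Penalty days: min(27, 60) = 27
Waiting-time penalty: 27 × $590 = $15,930
Subtotal: $32,720 + $32,720 + $15,930 = $81,370
Attorney fees: 10% of $81,370 = $8,137
Total award: $81,370 + $8,137 = $89,507

$89,507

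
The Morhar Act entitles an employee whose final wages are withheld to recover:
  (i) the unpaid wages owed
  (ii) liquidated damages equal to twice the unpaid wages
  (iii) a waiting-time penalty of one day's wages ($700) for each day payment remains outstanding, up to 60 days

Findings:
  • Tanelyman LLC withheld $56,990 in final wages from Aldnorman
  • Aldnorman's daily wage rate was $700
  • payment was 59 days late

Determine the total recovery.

Doubled: 2 × $56,990 = $113,980
Penalty days: min(59, 60) = 59
Waiting-time penalty: 59 × $700 = $41,300
Total award: $56,990 + $113,980 + $41,300 = $212,270

$212,270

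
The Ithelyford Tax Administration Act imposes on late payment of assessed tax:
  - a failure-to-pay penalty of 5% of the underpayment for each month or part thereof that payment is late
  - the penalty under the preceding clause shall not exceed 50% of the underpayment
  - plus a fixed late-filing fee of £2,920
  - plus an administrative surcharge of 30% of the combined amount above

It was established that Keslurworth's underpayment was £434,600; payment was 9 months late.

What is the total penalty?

£258,037

Accrued rate: 5% × 9 = 45%, capped at 50% → 45%
Failure-to-pay penalty: 45% of £434,600 = £195,570
Penalty before surcharge: £195,570 + £2,920 = £198,490
Administrative surcharge: 30% of £198,490 = £59,547
Total penalty: £198,490 + £59,547 = £258,037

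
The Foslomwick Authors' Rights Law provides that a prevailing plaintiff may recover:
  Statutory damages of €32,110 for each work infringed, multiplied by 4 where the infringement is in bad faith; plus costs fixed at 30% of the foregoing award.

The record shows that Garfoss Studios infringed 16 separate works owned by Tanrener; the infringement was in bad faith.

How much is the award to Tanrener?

Statutory damages: 16 × €32,110 = €513,760
Multiplied by 4: 4 × €513,760 = €2,055,040
Costs: 30% of €2,055,040 = €616,512
Award plus costs: €2,055,040 + €616,512 = €2,671,552

Award: €2,671,552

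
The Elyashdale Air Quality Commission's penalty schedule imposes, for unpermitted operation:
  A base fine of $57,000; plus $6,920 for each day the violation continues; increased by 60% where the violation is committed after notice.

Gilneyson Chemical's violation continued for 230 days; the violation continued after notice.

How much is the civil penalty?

Per-day component: 230 × $6,920 = $1,591,600
Base plus per-day: $57,000 + $1,591,600 = $1,648,600
Enhancement: 60% of $1,648,600 = $989,160
Enhanced fine: $1,648,600 + $989,160 = $2,637,760

$2,637,760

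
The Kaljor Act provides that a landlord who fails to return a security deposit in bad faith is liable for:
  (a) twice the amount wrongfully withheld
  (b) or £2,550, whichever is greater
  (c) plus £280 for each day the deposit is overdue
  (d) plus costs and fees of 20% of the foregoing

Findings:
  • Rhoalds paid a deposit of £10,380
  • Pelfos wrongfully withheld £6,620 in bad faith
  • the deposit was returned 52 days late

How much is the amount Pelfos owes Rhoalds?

Doubled: 2 × £6,620 = £13,240
Minimum £2,550: £13,240 meets the minimum, no increase.
Late-return penalty: 52 × £280 = £14,560
Damages plus late penalty: £13,240 + £14,560 = £27,800
Costs and fees: 20% of £27,800 = £5,560
Total recovery: £27,800 + £5,560 = £33,360

£33,360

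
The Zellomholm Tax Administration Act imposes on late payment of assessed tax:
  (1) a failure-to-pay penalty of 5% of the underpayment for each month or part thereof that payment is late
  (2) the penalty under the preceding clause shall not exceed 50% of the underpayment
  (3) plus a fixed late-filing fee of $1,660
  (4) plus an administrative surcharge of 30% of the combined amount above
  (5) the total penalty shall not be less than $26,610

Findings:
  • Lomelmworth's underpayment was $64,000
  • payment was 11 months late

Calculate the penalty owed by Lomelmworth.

Accrued rate: 5% × 11 = 55%, capped at 50% → 50%
Failure-to-pay penalty: 50% of $64,000 = $32,000
Penalty before surcharge: $32,000 + $1,660 = $33,660
Administrative surcharge: 30% of $33,660 = $10,098
Total penalty: $33,660 + $10,098 = $43,758
Minimum $26,610: $43,758 meets the minimum, no increase.

$43,758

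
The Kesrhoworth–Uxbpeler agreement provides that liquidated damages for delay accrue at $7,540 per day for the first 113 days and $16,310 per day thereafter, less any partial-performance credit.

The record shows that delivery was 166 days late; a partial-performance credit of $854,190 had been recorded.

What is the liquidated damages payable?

First 113 days: 113 × $7,540 = $852,020
Remaining days: (166 − 113) × $16,310 = $864,430
Accrued per-day damages: $852,020 + $864,430 = $1,716,450
Less partial-performance credit: $1,716,450 − $854,190 = $862,260

Liquidated damages: $862,260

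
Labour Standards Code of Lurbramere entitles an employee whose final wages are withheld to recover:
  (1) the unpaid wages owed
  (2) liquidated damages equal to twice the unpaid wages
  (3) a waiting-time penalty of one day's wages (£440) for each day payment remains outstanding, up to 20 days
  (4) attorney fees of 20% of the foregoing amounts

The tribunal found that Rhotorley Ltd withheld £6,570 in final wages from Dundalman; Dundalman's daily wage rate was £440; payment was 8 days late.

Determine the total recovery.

£27,876

Doubled: 2 × £6,570 = £13,140
Penalty days: min(8, 20) = 8
Waiting-time penalty: 8 × £440 = £3,520
Subtotal: £6,570 + £13,140 + £3,520 = £23,230
Attorney fees: 20% of £23,230 = £4,646
Total award: £23,230 + £4,646 = £27,876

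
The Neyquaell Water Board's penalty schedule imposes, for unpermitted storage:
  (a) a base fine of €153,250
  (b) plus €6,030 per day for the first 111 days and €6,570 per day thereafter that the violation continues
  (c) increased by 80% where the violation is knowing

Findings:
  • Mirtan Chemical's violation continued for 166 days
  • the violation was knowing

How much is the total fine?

First 111 days: 111 × €6,030 = €669,330
Remaining days: (166 − 111) × €6,570 = €361,350
Per-day component: €669,330 + €361,350 = €1,030,680
Base plus per-day: €153,250 + €1,030,680 = €1,183,930
Enhancement: 80% of €1,183,930 = €947,144
Enhanced fine: €1,183,930 + €947,144 = €2,131,074

€2,131,074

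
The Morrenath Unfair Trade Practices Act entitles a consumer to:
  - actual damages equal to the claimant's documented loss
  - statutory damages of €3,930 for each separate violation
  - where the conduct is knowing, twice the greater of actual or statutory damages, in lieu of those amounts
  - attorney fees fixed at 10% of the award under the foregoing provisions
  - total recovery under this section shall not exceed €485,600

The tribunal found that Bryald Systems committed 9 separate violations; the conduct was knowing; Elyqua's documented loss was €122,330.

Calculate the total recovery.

Statutory damages: 9 × €3,930 = €35,370
Greater of actual damages (€122,330) or statutory damages (€35,370): €122,330
Doubled: 2 × €122,330 = €244,660
Attorney fees: 10% of €244,660 = €24,466
Total before cap: €244,660 + €24,466 = €269,126
Cap at €485,600: €269,126 is within the cap, no reduction.

Total recovery: €269,126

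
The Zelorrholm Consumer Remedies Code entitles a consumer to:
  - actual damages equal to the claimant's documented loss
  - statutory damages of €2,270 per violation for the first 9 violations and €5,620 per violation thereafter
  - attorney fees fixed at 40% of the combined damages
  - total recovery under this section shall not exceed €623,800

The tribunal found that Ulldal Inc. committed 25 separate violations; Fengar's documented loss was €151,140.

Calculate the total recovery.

€366,086

First 9 violations: 9 × €2,270 = €20,430
Remaining violations: (25 − 9) × €5,620 = €89,920
Statutory damages: €20,430 + €89,920 = €110,350
Combined damages: €151,140 + €110,350 = €261,490
Attorney fees: 40% of €261,490 = €104,596
Total before cap: €261,490 + €104,596 = €366,086
Cap at €623,800: €366,086 is within the cap, no reduction.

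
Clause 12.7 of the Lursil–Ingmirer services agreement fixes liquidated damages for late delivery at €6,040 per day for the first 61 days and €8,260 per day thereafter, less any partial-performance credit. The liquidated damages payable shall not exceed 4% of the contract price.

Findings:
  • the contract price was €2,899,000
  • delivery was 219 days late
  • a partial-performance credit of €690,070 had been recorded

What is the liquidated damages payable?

€115,960

First 61 days: 61 × €6,040 = €368,440
Remaining days: (219 − 61) × €8,260 = €1,305,080
Accrued per-day damages: €368,440 + €1,305,080 = €1,673,520
Less partial-performance credit: €1,673,520 − €690,070 = €983,450
Cap: 4% of €2,899,000 = €115,960
Cap at €115,960: €983,450 exceeds the cap → €115,960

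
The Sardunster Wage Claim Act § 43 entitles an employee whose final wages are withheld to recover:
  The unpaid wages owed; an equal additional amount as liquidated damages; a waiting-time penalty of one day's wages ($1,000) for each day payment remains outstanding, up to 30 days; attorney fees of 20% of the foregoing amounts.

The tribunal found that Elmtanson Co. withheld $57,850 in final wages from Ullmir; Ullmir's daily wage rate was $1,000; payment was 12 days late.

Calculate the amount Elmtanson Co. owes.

$153,240

Liquidated damages (equal amount): $57,850
Penalty days: min(12, 30) = 12
Waiting-time penalty: 12 × $1,000 = $12,000
Subtotal: $57,850 + $57,850 + $12,000 = $127,700
Attorney fees: 20% of $127,700 = $25,540
Total award: $127,700 + $25,540 = $153,240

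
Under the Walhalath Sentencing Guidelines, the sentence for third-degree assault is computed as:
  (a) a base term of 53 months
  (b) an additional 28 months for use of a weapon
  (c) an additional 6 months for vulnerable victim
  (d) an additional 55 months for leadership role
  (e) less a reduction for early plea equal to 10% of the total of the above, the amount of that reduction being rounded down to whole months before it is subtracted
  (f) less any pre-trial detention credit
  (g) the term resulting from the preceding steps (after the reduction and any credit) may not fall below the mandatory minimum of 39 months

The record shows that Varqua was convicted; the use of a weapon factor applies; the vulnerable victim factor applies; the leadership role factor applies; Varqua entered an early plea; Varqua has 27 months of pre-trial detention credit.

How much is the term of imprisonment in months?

101 months

Use of a weapon enhancement: +28 months
Vulnerable victim enhancement: +6 months
Leadership role enhancement: +55 months
Adjusted term: 53 months + 28 months + 6 months + 55 months = 142 months
Early plea reduction: 10% of 142 months = 14 months (rounded down)
After reduction: 142 − 14 = 128 months
Less pre-trial detention credit: 128 months − 27 months = 101 months
Minimum 39 months: 101 months meets the minimum, no increase.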